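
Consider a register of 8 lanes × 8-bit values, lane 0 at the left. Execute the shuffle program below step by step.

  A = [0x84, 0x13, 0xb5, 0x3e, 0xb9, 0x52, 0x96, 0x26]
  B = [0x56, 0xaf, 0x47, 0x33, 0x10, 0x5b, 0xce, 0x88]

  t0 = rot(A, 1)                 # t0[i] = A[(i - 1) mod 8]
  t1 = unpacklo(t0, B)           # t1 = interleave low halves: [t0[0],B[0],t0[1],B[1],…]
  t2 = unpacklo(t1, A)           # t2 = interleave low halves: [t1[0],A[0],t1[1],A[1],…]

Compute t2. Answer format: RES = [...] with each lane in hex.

t0 = [0x26, 0x84, 0x13, 0xb5, 0x3e, 0xb9, 0x52, 0x96]
t1 = [0x26, 0x56, 0x84, 0xaf, 0x13, 0x47, 0xb5, 0x33]
t2 = [0x26, 0x84, 0x56, 0x13, 0x84, 0xb5, 0xaf, 0x3e]

RES = [ 0x26  0x84  0x56  0x13  0x84  0xb5  0xaf  0x3e ]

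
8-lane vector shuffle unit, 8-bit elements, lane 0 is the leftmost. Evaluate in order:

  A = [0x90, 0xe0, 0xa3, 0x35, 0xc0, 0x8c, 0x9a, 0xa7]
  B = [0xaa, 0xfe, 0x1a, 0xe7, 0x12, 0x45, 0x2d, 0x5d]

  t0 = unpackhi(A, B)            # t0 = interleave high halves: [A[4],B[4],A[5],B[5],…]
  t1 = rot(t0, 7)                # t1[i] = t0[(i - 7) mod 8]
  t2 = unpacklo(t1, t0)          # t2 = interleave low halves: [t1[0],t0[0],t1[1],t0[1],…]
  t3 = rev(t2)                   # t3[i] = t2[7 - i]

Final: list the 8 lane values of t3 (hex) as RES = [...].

RES = [0x45, 0x9a, 0x8c, 0x45, 0x12, 0x8c, 0xc0, 0x12]

  t0: c0 12 8c 45 9a 2d a7 5d
  t1: 12 8c 45 9a 2d a7 5d c0
  t2: 12 c0 8c 12 45 8c 9a 45
  t3: 45 9a 8c 45 12 8c c0 12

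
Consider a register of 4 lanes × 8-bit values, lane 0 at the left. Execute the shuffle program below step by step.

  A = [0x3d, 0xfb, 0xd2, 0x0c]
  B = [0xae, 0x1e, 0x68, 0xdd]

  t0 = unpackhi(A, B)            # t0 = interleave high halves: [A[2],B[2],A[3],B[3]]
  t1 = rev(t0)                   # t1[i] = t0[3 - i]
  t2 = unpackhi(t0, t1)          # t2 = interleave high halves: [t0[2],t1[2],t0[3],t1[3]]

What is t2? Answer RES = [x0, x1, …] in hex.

  t0: d2 68 0c dd
  t1: dd 0c 68 d2
  t2: 0c 68 dd d2

RES = [0x0c, 0x68, 0xdd, 0xd2]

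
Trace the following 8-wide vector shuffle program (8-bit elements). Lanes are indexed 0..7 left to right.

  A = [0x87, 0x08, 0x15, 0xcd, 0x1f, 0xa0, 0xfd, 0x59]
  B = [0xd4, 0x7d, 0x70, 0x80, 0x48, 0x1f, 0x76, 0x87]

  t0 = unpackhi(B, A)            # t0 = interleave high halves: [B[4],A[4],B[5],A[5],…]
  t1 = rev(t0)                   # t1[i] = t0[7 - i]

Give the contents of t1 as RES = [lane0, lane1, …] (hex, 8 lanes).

RES = [0x59, 0x87, 0xfd, 0x76, 0xa0, 0x1f, 0x1f, 0x48]

→ t0 |48|1f|1f|a0|76|fd|87|59|
→ t1 |59|87|fd|76|a0|1f|1f|48|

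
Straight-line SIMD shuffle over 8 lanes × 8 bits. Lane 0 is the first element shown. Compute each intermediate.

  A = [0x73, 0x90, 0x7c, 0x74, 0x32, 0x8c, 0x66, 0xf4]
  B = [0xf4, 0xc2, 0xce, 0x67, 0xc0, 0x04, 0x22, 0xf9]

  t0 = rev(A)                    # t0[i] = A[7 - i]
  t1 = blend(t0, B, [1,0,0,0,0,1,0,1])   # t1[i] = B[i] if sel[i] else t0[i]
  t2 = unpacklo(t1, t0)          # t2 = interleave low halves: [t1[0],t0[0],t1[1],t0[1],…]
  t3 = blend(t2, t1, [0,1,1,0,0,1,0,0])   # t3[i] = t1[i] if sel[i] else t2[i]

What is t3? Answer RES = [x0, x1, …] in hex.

→ t0 |f4|66|8c|32|74|7c|90|73|
→ t1 |f4|66|8c|32|74|04|90|f9|
→ t2 |f4|f4|66|66|8c|8c|32|32|
→ t3 |f4|66|8c|66|8c|04|32|32|

RES = [ 0xf4  0x66  0x8c  0x66  0x8c  0x04  0x32  0x32 ]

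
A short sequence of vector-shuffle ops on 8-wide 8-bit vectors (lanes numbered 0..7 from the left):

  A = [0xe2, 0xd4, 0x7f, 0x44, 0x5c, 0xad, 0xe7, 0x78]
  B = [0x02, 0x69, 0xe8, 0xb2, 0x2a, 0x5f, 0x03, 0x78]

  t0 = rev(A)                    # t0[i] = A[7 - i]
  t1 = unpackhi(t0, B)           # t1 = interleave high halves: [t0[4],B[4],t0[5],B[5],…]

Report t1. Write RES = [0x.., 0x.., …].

RES = [0x44, 0x2a, 0x7f, 0x5f, 0xd4, 0x03, 0xe2, 0x78]

  t0: 78 e7 ad 5c 44 7f d4 e2
  t1: 44 2a 7f 5f d4 03 e2 78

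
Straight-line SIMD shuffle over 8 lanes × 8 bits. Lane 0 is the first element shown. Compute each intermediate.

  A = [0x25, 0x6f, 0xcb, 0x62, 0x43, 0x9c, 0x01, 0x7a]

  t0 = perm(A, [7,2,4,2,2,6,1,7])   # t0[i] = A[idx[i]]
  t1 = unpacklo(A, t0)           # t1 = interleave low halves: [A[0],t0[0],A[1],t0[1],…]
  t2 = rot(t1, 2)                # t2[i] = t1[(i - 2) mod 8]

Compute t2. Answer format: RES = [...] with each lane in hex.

RES = [0x62, 0xcb, 0x25, 0x7a, 0x6f, 0xcb, 0xcb, 0x43]

→ t0 |7a|cb|43|cb|cb|01|6f|7a|
→ t1 |25|7a|6f|cb|cb|43|62|cb|
→ t2 |62|cb|25|7a|6f|cb|cb|43|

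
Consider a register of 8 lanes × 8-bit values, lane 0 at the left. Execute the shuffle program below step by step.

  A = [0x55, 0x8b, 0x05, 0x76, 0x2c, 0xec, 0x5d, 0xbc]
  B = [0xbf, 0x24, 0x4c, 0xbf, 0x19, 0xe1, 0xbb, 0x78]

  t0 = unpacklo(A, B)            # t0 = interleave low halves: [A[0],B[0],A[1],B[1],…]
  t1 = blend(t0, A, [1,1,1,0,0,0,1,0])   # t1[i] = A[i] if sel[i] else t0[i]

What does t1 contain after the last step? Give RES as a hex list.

RES = [ 0x55  0x8b  0x05  0x24  0x05  0x4c  0x5d  0xbf ]

→ t0 |55|bf|8b|24|05|4c|76|bf|
→ t1 |55|8b|05|24|05|4c|5d|bf|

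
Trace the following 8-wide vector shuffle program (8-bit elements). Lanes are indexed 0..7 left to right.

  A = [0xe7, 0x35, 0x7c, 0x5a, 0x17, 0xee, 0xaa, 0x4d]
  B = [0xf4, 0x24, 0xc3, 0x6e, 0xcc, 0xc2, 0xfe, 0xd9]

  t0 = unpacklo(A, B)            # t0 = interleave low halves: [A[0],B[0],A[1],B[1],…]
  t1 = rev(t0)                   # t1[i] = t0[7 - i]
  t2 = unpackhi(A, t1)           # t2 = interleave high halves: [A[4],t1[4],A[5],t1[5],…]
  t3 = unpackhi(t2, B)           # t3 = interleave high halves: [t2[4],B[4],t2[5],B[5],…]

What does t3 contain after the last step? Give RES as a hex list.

  t0: e7 f4 35 24 7c c3 5a 6e
  t1: 6e 5a c3 7c 24 35 f4 e7
  t2: 17 24 ee 35 aa f4 4d e7
  t3: aa cc f4 c2 4d fe e7 d9

RES = [ 0xaa  0xcc  0xf4  0xc2  0x4d  0xfe  0xe7  0xd9 ]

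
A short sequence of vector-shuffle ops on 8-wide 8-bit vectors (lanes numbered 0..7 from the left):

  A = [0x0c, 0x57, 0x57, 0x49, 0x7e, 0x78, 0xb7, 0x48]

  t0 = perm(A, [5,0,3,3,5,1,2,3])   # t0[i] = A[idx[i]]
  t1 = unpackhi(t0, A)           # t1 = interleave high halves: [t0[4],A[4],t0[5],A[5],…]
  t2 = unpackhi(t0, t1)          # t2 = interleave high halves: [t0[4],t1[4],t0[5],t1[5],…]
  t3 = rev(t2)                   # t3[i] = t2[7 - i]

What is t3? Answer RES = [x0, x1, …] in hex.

RES = [0x48, 0x49, 0x49, 0x57, 0xb7, 0x57, 0x57, 0x78]

  t0: 78 0c 49 49 78 57 57 49
  t1: 78 7e 57 78 57 b7 49 48
  t2: 78 57 57 b7 57 49 49 48
  t3: 48 49 49 57 b7 57 57 78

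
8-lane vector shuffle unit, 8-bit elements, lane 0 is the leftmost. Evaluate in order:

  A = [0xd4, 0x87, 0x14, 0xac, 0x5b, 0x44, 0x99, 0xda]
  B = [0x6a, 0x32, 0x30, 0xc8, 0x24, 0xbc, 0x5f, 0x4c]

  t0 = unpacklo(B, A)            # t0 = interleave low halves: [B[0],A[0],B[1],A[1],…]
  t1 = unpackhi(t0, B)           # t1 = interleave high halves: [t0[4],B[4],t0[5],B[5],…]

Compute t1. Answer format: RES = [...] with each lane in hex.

  t0: 6a d4 32 87 30 14 c8 ac
  t1: 30 24 14 bc c8 5f ac 4c

RES = [ 0x30  0x24  0x14  0xbc  0xc8  0x5f  0xac  0x4c ]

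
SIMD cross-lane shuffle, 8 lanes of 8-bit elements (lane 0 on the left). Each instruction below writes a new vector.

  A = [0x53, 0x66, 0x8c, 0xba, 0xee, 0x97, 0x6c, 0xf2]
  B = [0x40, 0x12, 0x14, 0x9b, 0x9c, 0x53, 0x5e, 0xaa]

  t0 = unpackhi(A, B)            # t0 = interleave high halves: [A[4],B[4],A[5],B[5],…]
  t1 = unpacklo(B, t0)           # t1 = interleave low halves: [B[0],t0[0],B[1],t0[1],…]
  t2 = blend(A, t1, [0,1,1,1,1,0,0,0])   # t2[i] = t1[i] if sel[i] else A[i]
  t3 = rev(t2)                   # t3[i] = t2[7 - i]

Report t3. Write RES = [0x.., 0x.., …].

RES = [ 0xf2  0x6c  0x97  0x14  0x9c  0x12  0xee  0x53 ]

→ t0 |ee|9c|97|53|6c|5e|f2|aa|
→ t1 |40|ee|12|9c|14|97|9b|53|
→ t2 |53|ee|12|9c|14|97|6c|f2|
→ t3 |f2|6c|97|14|9c|12|ee|53|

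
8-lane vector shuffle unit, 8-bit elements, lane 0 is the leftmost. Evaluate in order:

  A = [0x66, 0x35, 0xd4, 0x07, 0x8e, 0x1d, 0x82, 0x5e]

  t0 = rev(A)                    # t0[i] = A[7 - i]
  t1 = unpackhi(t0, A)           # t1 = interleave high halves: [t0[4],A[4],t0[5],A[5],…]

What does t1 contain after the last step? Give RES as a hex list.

t0 = [0x5e, 0x82, 0x1d, 0x8e, 0x07, 0xd4, 0x35, 0x66]
t1 = [0x07, 0x8e, 0xd4, 0x1d, 0x35, 0x82, 0x66, 0x5e]

RES = [0x07, 0x8e, 0xd4, 0x1d, 0x35, 0x82, 0x66, 0x5e]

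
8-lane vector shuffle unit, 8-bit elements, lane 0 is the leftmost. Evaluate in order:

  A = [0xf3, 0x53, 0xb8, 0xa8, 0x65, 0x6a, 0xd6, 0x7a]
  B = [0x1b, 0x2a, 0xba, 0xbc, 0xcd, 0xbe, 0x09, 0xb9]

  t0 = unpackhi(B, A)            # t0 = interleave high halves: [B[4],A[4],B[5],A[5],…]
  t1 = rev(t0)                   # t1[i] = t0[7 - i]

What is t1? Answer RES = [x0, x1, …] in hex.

RES = [0x7a, 0xb9, 0xd6, 0x09, 0x6a, 0xbe, 0x65, 0xcd]

→ t0 |cd|65|be|6a|09|d6|b9|7a|
→ t1 |7a|b9|d6|09|6a|be|65|cd|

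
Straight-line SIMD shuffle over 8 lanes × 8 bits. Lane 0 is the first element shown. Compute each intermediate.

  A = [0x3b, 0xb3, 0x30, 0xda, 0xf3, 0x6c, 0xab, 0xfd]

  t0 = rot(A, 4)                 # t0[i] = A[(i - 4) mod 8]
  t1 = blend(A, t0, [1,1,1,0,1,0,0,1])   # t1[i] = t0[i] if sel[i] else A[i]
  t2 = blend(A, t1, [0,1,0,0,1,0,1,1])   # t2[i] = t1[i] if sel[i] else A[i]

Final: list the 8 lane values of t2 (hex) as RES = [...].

t0 = [0xf3, 0x6c, 0xab, 0xfd, 0x3b, 0xb3, 0x30, 0xda]
t1 = [0xf3, 0x6c, 0xab, 0xda, 0x3b, 0x6c, 0xab, 0xda]
t2 = [0x3b, 0x6c, 0x30, 0xda, 0x3b, 0x6c, 0xab, 0xda]

RES = [0x3b, 0x6c, 0x30, 0xda, 0x3b, 0x6c, 0xab, 0xda]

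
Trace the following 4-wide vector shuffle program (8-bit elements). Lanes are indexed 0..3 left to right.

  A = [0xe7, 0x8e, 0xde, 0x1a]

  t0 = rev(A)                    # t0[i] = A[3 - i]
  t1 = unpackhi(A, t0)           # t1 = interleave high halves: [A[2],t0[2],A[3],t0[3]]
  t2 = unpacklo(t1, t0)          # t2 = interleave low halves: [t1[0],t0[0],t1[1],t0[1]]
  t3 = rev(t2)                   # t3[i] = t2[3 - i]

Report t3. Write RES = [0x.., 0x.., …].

RES = [ 0xde  0x8e  0x1a  0xde ]

→ t0 |1a|de|8e|e7|
→ t1 |de|8e|1a|e7|
→ t2 |de|1a|8e|de|
→ t3 |de|8e|1a|de|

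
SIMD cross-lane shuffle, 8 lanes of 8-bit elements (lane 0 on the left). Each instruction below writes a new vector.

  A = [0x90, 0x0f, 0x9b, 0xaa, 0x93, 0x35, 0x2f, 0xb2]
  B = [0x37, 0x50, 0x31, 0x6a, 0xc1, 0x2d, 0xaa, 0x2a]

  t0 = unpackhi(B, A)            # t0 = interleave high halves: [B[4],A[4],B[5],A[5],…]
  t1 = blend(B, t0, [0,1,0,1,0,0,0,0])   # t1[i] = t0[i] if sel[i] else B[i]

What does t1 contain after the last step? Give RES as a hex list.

→ t0 |c1|93|2d|35|aa|2f|2a|b2|
→ t1 |37|93|31|35|c1|2d|aa|2a|

RES = [ 0x37  0x93  0x31  0x35  0xc1  0x2d  0xaa  0x2a ]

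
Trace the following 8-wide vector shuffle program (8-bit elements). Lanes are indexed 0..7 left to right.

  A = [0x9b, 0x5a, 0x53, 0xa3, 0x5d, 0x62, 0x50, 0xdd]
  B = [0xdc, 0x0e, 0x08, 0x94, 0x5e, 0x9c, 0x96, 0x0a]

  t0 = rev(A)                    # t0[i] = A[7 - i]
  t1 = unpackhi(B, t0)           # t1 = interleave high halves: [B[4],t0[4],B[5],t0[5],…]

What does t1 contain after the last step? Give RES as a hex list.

  t0: dd 50 62 5d a3 53 5a 9b
  t1: 5e a3 9c 53 96 5a 0a 9b

RES = [ 0x5e  0xa3  0x9c  0x53  0x96  0x5a  0x0a  0x9b ]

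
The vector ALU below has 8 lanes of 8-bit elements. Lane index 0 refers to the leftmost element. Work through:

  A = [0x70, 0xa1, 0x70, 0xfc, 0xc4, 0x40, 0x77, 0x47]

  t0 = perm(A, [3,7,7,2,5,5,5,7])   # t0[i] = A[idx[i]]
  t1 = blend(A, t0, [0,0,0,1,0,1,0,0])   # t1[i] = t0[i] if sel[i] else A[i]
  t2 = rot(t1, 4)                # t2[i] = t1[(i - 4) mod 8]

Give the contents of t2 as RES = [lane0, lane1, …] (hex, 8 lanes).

RES = [ 0xc4  0x40  0x77  0x47  0x70  0xa1  0x70  0x70 ]

t0 = [0xfc, 0x47, 0x47, 0x70, 0x40, 0x40, 0x40, 0x47]
t1 = [0x70, 0xa1, 0x70, 0x70, 0xc4, 0x40, 0x77, 0x47]
t2 = [0xc4, 0x40, 0x77, 0x47, 0x70, 0xa1, 0x70, 0x70]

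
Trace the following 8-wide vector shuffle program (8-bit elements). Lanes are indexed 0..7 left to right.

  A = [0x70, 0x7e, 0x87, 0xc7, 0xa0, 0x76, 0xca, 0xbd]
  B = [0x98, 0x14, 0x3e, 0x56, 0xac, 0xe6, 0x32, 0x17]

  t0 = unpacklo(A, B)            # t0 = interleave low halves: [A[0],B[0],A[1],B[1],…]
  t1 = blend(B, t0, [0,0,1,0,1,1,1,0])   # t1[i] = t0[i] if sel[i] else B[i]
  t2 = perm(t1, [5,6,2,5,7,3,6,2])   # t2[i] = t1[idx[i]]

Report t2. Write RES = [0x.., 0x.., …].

RES = [0x3e, 0xc7, 0x7e, 0x3e, 0x17, 0x56, 0xc7, 0x7e]

→ t0 |70|98|7e|14|87|3e|c7|56|
→ t1 |98|14|7e|56|87|3e|c7|17|
→ t2 |3e|c7|7e|3e|17|56|c7|7e|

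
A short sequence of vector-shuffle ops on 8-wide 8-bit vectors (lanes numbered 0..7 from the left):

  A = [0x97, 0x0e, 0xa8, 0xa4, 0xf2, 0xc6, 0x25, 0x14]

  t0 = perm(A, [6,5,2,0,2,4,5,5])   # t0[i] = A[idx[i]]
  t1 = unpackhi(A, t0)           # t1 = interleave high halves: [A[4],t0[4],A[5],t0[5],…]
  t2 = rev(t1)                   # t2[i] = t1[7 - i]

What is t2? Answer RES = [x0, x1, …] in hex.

RES = [ 0xc6  0x14  0xc6  0x25  0xf2  0xc6  0xa8  0xf2 ]

t0 = [0x25, 0xc6, 0xa8, 0x97, 0xa8, 0xf2, 0xc6, 0xc6]
t1 = [0xf2, 0xa8, 0xc6, 0xf2, 0x25, 0xc6, 0x14, 0xc6]
t2 = [0xc6, 0x14, 0xc6, 0x25, 0xf2, 0xc6, 0xa8, 0xf2]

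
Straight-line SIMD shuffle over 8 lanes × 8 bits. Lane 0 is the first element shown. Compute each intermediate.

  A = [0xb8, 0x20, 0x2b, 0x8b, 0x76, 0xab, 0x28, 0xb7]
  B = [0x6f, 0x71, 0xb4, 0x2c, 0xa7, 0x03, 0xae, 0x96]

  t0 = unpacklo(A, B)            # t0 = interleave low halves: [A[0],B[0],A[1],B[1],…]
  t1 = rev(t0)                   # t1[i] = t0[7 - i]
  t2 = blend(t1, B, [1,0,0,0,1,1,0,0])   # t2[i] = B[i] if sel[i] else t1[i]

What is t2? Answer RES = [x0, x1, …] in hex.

RES = [0x6f, 0x8b, 0xb4, 0x2b, 0xa7, 0x03, 0x6f, 0xb8]

t0 = [0xb8, 0x6f, 0x20, 0x71, 0x2b, 0xb4, 0x8b, 0x2c]
t1 = [0x2c, 0x8b, 0xb4, 0x2b, 0x71, 0x20, 0x6f, 0xb8]
t2 = [0x6f, 0x8b, 0xb4, 0x2b, 0xa7, 0x03, 0x6f, 0xb8]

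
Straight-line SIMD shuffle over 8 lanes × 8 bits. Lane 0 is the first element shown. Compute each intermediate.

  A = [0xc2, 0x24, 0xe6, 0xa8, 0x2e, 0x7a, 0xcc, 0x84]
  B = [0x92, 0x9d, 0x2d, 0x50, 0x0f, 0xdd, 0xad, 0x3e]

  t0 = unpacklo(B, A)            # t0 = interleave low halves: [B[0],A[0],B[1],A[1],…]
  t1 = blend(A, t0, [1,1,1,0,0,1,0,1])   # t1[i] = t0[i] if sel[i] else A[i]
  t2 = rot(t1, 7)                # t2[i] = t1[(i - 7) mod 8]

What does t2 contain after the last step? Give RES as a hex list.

RES = [0xc2, 0x9d, 0xa8, 0x2e, 0xe6, 0xcc, 0xa8, 0x92]

  t0: 92 c2 9d 24 2d e6 50 a8
  t1: 92 c2 9d a8 2e e6 cc a8
  t2: c2 9d a8 2e e6 cc a8 92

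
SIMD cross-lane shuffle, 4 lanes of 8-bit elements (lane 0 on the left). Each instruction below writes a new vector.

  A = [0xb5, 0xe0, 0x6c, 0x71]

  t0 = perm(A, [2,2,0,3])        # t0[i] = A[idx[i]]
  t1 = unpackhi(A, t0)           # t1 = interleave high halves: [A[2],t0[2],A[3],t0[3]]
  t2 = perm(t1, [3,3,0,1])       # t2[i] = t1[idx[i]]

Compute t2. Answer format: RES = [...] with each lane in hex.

RES = [ 0x71  0x71  0x6c  0xb5 ]

  t0: 6c 6c b5 71
  t1: 6c b5 71 71
  t2: 71 71 6c b5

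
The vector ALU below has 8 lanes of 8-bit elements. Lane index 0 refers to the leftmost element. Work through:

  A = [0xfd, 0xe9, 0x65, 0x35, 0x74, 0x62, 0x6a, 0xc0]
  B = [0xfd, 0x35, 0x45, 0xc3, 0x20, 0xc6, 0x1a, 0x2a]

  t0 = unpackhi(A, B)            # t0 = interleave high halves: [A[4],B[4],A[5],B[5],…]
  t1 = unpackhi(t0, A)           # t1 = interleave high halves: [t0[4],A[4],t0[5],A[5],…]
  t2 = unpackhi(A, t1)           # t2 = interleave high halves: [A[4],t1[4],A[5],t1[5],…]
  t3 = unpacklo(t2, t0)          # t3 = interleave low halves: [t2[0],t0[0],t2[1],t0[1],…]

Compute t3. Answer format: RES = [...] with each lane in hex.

RES = [ 0x74  0x74  0xc0  0x20  0x62  0x62  0x6a  0xc6 ]

  t0: 74 20 62 c6 6a 1a c0 2a
  t1: 6a 74 1a 62 c0 6a 2a c0
  t2: 74 c0 62 6a 6a 2a c0 c0
  t3: 74 74 c0 20 62 62 6a c6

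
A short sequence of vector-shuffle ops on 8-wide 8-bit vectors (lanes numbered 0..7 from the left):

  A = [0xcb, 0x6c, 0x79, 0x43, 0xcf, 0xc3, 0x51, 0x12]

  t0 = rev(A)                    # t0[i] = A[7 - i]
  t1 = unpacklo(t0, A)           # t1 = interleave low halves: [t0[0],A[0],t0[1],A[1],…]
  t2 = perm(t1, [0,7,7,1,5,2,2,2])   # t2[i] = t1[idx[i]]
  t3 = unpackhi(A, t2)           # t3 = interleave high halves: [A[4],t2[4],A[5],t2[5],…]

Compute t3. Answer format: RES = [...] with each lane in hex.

RES = [0xcf, 0x79, 0xc3, 0x51, 0x51, 0x51, 0x12, 0x51]

t0 = [0x12, 0x51, 0xc3, 0xcf, 0x43, 0x79, 0x6c, 0xcb]
t1 = [0x12, 0xcb, 0x51, 0x6c, 0xc3, 0x79, 0xcf, 0x43]
t2 = [0x12, 0x43, 0x43, 0xcb, 0x79, 0x51, 0x51, 0x51]
t3 = [0xcf, 0x79, 0xc3, 0x51, 0x51, 0x51, 0x12, 0x51]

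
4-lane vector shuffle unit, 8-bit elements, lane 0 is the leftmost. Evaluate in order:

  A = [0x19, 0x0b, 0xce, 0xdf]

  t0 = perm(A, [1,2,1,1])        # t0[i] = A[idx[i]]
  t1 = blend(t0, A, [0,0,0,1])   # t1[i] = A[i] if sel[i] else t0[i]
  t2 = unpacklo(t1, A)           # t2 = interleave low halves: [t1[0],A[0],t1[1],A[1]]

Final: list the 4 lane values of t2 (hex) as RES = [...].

RES = [ 0x0b  0x19  0xce  0x0b ]

→ t0 |0b|ce|0b|0b|
→ t1 |0b|ce|0b|df|
→ t2 |0b|19|ce|0b|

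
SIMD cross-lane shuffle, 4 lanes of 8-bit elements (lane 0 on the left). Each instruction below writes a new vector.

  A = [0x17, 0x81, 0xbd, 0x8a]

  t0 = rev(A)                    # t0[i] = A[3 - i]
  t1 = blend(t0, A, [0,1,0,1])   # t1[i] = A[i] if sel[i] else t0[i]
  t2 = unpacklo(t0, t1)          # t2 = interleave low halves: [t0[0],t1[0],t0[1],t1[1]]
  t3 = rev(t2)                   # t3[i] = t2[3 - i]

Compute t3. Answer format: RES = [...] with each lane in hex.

RES = [ 0x81  0xbd  0x8a  0x8a ]

t0 = [0x8a, 0xbd, 0x81, 0x17]
t1 = [0x8a, 0x81, 0x81, 0x8a]
t2 = [0x8a, 0x8a, 0xbd, 0x81]
t3 = [0x81, 0xbd, 0x8a, 0x8a]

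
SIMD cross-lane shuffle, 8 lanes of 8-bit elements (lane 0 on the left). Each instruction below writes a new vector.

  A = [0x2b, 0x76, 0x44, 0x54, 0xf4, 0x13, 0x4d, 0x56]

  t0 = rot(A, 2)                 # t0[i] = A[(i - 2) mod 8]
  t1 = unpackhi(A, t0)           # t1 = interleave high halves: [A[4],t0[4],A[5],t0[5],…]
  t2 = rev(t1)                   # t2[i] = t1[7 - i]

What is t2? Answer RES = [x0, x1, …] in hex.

t0 = [0x4d, 0x56, 0x2b, 0x76, 0x44, 0x54, 0xf4, 0x13]
t1 = [0xf4, 0x44, 0x13, 0x54, 0x4d, 0xf4, 0x56, 0x13]
t2 = [0x13, 0x56, 0xf4, 0x4d, 0x54, 0x13, 0x44, 0xf4]

RES = [ 0x13  0x56  0xf4  0x4d  0x54  0x13  0x44  0xf4 ]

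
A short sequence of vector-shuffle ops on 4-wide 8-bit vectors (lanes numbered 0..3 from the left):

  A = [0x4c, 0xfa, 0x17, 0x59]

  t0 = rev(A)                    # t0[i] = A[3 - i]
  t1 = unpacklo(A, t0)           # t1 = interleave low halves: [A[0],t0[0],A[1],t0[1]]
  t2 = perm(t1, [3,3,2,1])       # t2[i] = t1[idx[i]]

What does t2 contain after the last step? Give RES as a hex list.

RES = [0x17, 0x17, 0xfa, 0x59]

t0 = [0x59, 0x17, 0xfa, 0x4c]
t1 = [0x4c, 0x59, 0xfa, 0x17]
t2 = [0x17, 0x17, 0xfa, 0x59]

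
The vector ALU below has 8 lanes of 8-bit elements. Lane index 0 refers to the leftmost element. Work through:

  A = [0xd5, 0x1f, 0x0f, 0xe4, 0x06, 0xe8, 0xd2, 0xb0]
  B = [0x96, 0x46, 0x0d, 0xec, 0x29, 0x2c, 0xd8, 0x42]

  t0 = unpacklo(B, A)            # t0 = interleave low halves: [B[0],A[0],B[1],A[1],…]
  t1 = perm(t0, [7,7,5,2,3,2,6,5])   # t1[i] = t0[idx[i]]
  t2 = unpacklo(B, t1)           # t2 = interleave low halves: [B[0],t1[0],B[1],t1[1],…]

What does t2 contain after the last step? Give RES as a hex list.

  t0: 96 d5 46 1f 0d 0f ec e4
  t1: e4 e4 0f 46 1f 46 ec 0f
  t2: 96 e4 46 e4 0d 0f ec 46

RES = [0x96, 0xe4, 0x46, 0xe4, 0x0d, 0x0f, 0xec, 0x46]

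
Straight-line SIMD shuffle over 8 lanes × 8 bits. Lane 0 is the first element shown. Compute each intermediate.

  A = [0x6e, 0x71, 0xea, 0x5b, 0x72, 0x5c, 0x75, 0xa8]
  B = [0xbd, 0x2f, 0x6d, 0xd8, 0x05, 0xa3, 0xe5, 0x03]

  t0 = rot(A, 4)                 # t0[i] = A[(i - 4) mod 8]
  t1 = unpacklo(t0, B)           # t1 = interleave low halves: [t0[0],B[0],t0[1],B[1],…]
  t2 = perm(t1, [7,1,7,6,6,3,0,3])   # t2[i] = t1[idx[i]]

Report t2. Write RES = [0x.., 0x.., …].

  t0: 72 5c 75 a8 6e 71 ea 5b
  t1: 72 bd 5c 2f 75 6d a8 d8
  t2: d8 bd d8 a8 a8 2f 72 2f

RES = [0xd8, 0xbd, 0xd8, 0xa8, 0xa8, 0x2f, 0x72, 0x2f]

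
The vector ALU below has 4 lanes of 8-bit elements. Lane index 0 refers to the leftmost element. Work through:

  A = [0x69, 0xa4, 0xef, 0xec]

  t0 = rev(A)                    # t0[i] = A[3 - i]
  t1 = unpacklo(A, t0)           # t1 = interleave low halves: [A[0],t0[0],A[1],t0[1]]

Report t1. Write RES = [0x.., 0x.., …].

  t0: ec ef a4 69
  t1: 69 ec a4 ef

RES = [0x69, 0xec, 0xa4, 0xef]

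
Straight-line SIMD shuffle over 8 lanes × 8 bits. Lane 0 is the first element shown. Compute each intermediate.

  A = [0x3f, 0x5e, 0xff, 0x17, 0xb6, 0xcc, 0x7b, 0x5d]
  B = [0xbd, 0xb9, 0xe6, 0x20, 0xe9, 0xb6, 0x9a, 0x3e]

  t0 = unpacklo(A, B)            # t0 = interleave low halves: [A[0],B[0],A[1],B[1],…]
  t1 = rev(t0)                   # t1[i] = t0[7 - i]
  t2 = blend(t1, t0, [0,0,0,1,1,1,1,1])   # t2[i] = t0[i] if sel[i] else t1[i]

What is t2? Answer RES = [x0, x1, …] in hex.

RES = [0x20, 0x17, 0xe6, 0xb9, 0xff, 0xe6, 0x17, 0x20]

  t0: 3f bd 5e b9 ff e6 17 20
  t1: 20 17 e6 ff b9 5e bd 3f
  t2: 20 17 e6 b9 ff e6 17 20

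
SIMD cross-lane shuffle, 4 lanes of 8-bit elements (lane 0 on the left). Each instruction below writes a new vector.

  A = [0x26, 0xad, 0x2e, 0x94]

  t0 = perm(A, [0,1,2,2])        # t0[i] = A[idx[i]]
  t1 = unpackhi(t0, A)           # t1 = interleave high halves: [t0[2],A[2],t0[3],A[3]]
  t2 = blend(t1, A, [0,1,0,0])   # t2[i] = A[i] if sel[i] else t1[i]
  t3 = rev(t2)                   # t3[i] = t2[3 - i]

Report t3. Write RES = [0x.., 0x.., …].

  t0: 26 ad 2e 2e
  t1: 2e 2e 2e 94
  t2: 2e ad 2e 94
  t3: 94 2e ad 2e

RES = [0x94, 0x2e, 0xad, 0x2e]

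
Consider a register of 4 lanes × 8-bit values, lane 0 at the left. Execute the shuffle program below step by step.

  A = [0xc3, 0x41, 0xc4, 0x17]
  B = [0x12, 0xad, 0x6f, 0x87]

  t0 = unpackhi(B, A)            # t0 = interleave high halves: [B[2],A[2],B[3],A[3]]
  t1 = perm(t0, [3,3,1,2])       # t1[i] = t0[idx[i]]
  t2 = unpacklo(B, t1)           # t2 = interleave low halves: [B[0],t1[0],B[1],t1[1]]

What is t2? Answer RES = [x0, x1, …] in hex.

RES = [ 0x12  0x17  0xad  0x17 ]

t0 = [0x6f, 0xc4, 0x87, 0x17]
t1 = [0x17, 0x17, 0xc4, 0x87]
t2 = [0x12, 0x17, 0xad, 0x17]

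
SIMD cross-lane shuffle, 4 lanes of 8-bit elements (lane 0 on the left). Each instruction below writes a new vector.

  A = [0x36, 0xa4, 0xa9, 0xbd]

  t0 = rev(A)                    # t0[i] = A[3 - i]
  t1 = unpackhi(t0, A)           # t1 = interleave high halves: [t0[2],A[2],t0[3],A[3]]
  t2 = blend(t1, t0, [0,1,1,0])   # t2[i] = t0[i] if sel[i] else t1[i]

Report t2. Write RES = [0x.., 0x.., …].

t0 = [0xbd, 0xa9, 0xa4, 0x36]
t1 = [0xa4, 0xa9, 0x36, 0xbd]
t2 = [0xa4, 0xa9, 0xa4, 0xbd]

RES = [0xa4, 0xa9, 0xa4, 0xbd]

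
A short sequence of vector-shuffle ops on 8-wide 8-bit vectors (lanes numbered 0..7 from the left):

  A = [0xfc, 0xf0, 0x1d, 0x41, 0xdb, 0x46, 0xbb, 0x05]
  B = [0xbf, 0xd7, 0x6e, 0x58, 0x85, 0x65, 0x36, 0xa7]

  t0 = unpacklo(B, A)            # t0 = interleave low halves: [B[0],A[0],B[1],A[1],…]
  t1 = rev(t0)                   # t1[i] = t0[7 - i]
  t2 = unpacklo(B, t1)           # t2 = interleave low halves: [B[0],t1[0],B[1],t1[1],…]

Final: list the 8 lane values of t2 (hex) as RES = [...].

RES = [0xbf, 0x41, 0xd7, 0x58, 0x6e, 0x1d, 0x58, 0x6e]

t0 = [0xbf, 0xfc, 0xd7, 0xf0, 0x6e, 0x1d, 0x58, 0x41]
t1 = [0x41, 0x58, 0x1d, 0x6e, 0xf0, 0xd7, 0xfc, 0xbf]
t2 = [0xbf, 0x41, 0xd7, 0x58, 0x6e, 0x1d, 0x58, 0x6e]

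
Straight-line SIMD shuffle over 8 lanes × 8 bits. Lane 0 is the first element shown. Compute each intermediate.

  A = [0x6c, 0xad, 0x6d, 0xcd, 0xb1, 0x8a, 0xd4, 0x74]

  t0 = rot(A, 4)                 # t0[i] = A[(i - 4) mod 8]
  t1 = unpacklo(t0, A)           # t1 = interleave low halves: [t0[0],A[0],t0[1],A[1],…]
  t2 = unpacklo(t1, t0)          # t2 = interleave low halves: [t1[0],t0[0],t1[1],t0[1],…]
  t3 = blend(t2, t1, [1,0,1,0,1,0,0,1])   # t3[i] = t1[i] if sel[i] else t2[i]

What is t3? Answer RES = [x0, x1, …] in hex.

t0 = [0xb1, 0x8a, 0xd4, 0x74, 0x6c, 0xad, 0x6d, 0xcd]
t1 = [0xb1, 0x6c, 0x8a, 0xad, 0xd4, 0x6d, 0x74, 0xcd]
t2 = [0xb1, 0xb1, 0x6c, 0x8a, 0x8a, 0xd4, 0xad, 0x74]
t3 = [0xb1, 0xb1, 0x8a, 0x8a, 0xd4, 0xd4, 0xad, 0xcd]

RES = [0xb1, 0xb1, 0x8a, 0x8a, 0xd4, 0xd4, 0xad, 0xcd]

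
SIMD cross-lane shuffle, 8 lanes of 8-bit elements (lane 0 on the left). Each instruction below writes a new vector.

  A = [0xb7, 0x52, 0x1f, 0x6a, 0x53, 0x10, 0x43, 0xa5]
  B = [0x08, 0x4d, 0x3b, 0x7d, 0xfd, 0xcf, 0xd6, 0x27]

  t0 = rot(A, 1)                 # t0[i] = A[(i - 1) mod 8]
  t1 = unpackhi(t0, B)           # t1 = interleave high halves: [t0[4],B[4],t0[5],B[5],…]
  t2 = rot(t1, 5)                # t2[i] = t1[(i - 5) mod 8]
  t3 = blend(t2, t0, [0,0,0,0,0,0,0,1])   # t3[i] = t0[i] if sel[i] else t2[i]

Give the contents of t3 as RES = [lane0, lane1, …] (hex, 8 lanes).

RES = [0xcf, 0x10, 0xd6, 0x43, 0x27, 0x6a, 0xfd, 0x43]

t0 = [0xa5, 0xb7, 0x52, 0x1f, 0x6a, 0x53, 0x10, 0x43]
t1 = [0x6a, 0xfd, 0x53, 0xcf, 0x10, 0xd6, 0x43, 0x27]
t2 = [0xcf, 0x10, 0xd6, 0x43, 0x27, 0x6a, 0xfd, 0x53]
t3 = [0xcf, 0x10, 0xd6, 0x43, 0x27, 0x6a, 0xfd, 0x43]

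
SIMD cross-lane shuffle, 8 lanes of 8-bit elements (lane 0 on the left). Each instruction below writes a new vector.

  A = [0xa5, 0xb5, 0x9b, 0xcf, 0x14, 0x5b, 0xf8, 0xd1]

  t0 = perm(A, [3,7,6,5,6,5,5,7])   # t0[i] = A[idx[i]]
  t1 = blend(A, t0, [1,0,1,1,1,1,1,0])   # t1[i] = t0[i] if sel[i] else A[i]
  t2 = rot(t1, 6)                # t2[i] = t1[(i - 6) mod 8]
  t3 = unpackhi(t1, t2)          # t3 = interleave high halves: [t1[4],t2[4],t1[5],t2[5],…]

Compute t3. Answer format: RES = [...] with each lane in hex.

RES = [ 0xf8  0x5b  0x5b  0xd1  0x5b  0xcf  0xd1  0xb5 ]

t0 = [0xcf, 0xd1, 0xf8, 0x5b, 0xf8, 0x5b, 0x5b, 0xd1]
t1 = [0xcf, 0xb5, 0xf8, 0x5b, 0xf8, 0x5b, 0x5b, 0xd1]
t2 = [0xf8, 0x5b, 0xf8, 0x5b, 0x5b, 0xd1, 0xcf, 0xb5]
t3 = [0xf8, 0x5b, 0x5b, 0xd1, 0x5b, 0xcf, 0xd1, 0xb5]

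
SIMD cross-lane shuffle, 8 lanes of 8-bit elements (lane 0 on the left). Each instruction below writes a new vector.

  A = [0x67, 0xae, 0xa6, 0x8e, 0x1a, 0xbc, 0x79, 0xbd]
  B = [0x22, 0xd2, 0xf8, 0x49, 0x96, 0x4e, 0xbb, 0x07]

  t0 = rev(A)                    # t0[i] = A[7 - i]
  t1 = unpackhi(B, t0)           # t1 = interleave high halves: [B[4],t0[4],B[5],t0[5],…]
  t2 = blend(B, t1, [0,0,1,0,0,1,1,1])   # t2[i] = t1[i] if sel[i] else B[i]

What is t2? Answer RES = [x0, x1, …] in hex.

RES = [ 0x22  0xd2  0x4e  0x49  0x96  0xae  0x07  0x67 ]

t0 = [0xbd, 0x79, 0xbc, 0x1a, 0x8e, 0xa6, 0xae, 0x67]
t1 = [0x96, 0x8e, 0x4e, 0xa6, 0xbb, 0xae, 0x07, 0x67]
t2 = [0x22, 0xd2, 0x4e, 0x49, 0x96, 0xae, 0x07, 0x67]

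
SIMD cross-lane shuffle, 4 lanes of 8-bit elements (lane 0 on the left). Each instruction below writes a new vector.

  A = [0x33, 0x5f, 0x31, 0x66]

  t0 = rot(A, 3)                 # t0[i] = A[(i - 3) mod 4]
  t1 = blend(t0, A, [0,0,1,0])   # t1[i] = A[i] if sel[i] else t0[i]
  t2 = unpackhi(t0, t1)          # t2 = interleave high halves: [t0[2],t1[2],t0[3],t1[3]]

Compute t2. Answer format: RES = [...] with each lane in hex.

  t0: 5f 31 66 33
  t1: 5f 31 31 33
  t2: 66 31 33 33

RES = [ 0x66  0x31  0x33  0x33 ]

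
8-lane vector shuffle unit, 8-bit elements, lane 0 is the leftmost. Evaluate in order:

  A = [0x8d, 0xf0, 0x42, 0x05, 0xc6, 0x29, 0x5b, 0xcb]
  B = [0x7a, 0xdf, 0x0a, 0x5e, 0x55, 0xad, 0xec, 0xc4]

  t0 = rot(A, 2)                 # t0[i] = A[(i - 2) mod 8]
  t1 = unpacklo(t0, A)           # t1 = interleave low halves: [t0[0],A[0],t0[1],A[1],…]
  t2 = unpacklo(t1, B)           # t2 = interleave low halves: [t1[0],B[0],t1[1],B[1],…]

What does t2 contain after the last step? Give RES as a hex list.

RES = [0x5b, 0x7a, 0x8d, 0xdf, 0xcb, 0x0a, 0xf0, 0x5e]

  t0: 5b cb 8d f0 42 05 c6 29
  t1: 5b 8d cb f0 8d 42 f0 05
  t2: 5b 7a 8d df cb 0a f0 5e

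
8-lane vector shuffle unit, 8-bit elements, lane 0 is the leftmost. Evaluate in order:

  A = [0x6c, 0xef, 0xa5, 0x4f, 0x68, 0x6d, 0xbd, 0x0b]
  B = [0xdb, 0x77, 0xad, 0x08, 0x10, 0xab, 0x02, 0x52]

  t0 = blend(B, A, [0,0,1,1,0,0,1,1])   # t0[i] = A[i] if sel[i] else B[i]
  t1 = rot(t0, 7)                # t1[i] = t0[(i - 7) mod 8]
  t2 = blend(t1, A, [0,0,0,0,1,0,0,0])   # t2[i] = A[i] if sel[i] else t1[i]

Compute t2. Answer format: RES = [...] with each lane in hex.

RES = [0x77, 0xa5, 0x4f, 0x10, 0x68, 0xbd, 0x0b, 0xdb]

→ t0 |db|77|a5|4f|10|ab|bd|0b|
→ t1 |77|a5|4f|10|ab|bd|0b|db|
→ t2 |77|a5|4f|10|68|bd|0b|db|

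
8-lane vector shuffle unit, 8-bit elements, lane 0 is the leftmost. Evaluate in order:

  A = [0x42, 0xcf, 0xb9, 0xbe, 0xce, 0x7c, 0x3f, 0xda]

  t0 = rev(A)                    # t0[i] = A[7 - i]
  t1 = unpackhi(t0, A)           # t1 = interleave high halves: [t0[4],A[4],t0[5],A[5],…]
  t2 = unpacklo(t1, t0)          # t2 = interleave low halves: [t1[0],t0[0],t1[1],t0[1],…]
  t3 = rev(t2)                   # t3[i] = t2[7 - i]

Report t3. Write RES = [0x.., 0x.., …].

→ t0 |da|3f|7c|ce|be|b9|cf|42|
→ t1 |be|ce|b9|7c|cf|3f|42|da|
→ t2 |be|da|ce|3f|b9|7c|7c|ce|
→ t3 |ce|7c|7c|b9|3f|ce|da|be|

RES = [ 0xce  0x7c  0x7c  0xb9  0x3f  0xce  0xda  0xbe ]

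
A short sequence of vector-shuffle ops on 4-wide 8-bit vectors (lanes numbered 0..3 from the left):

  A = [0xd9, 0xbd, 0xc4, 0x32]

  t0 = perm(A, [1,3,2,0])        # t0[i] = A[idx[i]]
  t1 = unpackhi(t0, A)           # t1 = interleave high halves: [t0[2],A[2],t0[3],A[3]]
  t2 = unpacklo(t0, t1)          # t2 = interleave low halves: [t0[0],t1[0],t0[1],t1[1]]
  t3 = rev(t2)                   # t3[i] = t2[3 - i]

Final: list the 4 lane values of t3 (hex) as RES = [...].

t0 = [0xbd, 0x32, 0xc4, 0xd9]
t1 = [0xc4, 0xc4, 0xd9, 0x32]
t2 = [0xbd, 0xc4, 0x32, 0xc4]
t3 = [0xc4, 0x32, 0xc4, 0xbd]

RES = [ 0xc4  0x32  0xc4  0xbd ]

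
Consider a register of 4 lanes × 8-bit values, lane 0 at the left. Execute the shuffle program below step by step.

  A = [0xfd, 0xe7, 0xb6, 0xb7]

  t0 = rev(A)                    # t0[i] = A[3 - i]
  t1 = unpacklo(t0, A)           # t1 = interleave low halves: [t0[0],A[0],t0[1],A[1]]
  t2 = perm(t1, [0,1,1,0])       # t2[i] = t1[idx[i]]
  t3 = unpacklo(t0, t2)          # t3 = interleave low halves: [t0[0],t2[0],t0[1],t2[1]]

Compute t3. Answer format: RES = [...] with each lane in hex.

RES = [0xb7, 0xb7, 0xb6, 0xfd]

t0 = [0xb7, 0xb6, 0xe7, 0xfd]
t1 = [0xb7, 0xfd, 0xb6, 0xe7]
t2 = [0xb7, 0xfd, 0xfd, 0xb7]
t3 = [0xb7, 0xb7, 0xb6, 0xfd]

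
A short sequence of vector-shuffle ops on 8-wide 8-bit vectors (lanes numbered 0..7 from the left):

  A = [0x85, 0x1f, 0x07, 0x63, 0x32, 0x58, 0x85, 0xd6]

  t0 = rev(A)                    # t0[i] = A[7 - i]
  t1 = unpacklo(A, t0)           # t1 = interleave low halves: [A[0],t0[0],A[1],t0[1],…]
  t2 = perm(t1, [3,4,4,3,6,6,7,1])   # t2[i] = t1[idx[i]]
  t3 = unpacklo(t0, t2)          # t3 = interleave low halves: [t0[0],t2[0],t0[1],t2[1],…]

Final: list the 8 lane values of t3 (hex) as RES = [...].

t0 = [0xd6, 0x85, 0x58, 0x32, 0x63, 0x07, 0x1f, 0x85]
t1 = [0x85, 0xd6, 0x1f, 0x85, 0x07, 0x58, 0x63, 0x32]
t2 = [0x85, 0x07, 0x07, 0x85, 0x63, 0x63, 0x32, 0xd6]
t3 = [0xd6, 0x85, 0x85, 0x07, 0x58, 0x07, 0x32, 0x85]

RES = [0xd6, 0x85, 0x85, 0x07, 0x58, 0x07, 0x32, 0x85]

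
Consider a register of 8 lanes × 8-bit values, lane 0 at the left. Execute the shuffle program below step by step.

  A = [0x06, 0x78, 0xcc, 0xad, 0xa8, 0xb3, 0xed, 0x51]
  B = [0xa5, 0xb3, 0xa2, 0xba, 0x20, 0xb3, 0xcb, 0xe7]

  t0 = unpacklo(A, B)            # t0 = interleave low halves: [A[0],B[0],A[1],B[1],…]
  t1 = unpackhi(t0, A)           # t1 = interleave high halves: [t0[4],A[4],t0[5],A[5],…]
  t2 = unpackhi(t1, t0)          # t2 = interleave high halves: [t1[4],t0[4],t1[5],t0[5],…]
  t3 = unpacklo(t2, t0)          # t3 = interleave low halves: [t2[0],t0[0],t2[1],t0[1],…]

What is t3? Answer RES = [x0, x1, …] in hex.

RES = [0xad, 0x06, 0xcc, 0xa5, 0xed, 0x78, 0xa2, 0xb3]

t0 = [0x06, 0xa5, 0x78, 0xb3, 0xcc, 0xa2, 0xad, 0xba]
t1 = [0xcc, 0xa8, 0xa2, 0xb3, 0xad, 0xed, 0xba, 0x51]
t2 = [0xad, 0xcc, 0xed, 0xa2, 0xba, 0xad, 0x51, 0xba]
t3 = [0xad, 0x06, 0xcc, 0xa5, 0xed, 0x78, 0xa2, 0xb3]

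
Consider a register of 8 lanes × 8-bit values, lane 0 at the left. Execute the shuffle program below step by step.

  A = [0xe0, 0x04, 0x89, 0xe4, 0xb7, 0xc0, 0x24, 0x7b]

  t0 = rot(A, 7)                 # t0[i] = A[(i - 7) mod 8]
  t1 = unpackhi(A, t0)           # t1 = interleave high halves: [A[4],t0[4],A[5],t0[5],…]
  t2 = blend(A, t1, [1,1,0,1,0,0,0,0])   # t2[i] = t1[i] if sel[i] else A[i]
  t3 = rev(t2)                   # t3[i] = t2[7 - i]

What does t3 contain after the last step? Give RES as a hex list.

RES = [ 0x7b  0x24  0xc0  0xb7  0x24  0x89  0xc0  0xb7 ]

  t0: 04 89 e4 b7 c0 24 7b e0
  t1: b7 c0 c0 24 24 7b 7b e0
  t2: b7 c0 89 24 b7 c0 24 7b
  t3: 7b 24 c0 b7 24 89 c0 b7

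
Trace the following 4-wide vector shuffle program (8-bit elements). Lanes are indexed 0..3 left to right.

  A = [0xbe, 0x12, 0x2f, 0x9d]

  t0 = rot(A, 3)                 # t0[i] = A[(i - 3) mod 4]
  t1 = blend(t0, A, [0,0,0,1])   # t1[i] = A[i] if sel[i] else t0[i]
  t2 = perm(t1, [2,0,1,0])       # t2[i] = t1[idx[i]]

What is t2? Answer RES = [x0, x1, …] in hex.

RES = [ 0x9d  0x12  0x2f  0x12 ]

  t0: 12 2f 9d be
  t1: 12 2f 9d 9d
  t2: 9d 12 2f 12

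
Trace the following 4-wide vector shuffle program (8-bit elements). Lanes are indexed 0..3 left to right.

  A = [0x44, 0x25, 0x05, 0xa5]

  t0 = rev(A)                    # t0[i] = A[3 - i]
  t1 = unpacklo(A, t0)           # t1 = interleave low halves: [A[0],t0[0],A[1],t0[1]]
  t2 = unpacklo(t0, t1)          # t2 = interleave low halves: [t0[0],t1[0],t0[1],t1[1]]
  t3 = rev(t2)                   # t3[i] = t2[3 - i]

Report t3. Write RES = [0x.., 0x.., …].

  t0: a5 05 25 44
  t1: 44 a5 25 05
  t2: a5 44 05 a5
  t3: a5 05 44 a5

RES = [0xa5, 0x05, 0x44, 0xa5]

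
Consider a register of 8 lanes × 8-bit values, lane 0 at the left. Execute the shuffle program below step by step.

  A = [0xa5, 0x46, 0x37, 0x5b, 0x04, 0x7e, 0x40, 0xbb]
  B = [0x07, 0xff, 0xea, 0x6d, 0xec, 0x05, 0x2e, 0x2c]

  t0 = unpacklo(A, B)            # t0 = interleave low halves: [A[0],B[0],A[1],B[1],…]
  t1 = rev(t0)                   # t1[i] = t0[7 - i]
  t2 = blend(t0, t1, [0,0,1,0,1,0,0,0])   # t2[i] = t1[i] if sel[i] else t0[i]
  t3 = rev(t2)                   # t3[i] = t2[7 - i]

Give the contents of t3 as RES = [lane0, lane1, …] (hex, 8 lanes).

RES = [0x6d, 0x5b, 0xea, 0xff, 0xff, 0xea, 0x07, 0xa5]

t0 = [0xa5, 0x07, 0x46, 0xff, 0x37, 0xea, 0x5b, 0x6d]
t1 = [0x6d, 0x5b, 0xea, 0x37, 0xff, 0x46, 0x07, 0xa5]
t2 = [0xa5, 0x07, 0xea, 0xff, 0xff, 0xea, 0x5b, 0x6d]
t3 = [0x6d, 0x5b, 0xea, 0xff, 0xff, 0xea, 0x07, 0xa5]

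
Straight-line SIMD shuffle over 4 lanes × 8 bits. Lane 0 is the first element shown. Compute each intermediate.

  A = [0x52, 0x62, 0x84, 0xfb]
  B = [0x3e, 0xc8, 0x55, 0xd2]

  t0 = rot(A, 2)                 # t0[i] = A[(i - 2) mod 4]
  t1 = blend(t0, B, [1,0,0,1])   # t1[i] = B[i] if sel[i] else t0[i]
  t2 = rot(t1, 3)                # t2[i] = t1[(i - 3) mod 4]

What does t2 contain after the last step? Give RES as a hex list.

t0 = [0x84, 0xfb, 0x52, 0x62]
t1 = [0x3e, 0xfb, 0x52, 0xd2]
t2 = [0xfb, 0x52, 0xd2, 0x3e]

RES = [ 0xfb  0x52  0xd2  0x3e ]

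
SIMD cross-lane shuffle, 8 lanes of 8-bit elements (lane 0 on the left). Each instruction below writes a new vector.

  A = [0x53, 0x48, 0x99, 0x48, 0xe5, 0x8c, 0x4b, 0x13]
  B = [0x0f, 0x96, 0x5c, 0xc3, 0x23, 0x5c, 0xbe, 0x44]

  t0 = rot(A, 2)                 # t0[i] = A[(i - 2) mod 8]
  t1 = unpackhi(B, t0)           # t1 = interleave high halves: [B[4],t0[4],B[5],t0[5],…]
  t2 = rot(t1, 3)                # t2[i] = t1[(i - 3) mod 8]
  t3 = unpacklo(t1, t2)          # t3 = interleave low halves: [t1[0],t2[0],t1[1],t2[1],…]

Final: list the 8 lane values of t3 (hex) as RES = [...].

t0 = [0x4b, 0x13, 0x53, 0x48, 0x99, 0x48, 0xe5, 0x8c]
t1 = [0x23, 0x99, 0x5c, 0x48, 0xbe, 0xe5, 0x44, 0x8c]
t2 = [0xe5, 0x44, 0x8c, 0x23, 0x99, 0x5c, 0x48, 0xbe]
t3 = [0x23, 0xe5, 0x99, 0x44, 0x5c, 0x8c, 0x48, 0x23]

RES = [0x23, 0xe5, 0x99, 0x44, 0x5c, 0x8c, 0x48, 0x23]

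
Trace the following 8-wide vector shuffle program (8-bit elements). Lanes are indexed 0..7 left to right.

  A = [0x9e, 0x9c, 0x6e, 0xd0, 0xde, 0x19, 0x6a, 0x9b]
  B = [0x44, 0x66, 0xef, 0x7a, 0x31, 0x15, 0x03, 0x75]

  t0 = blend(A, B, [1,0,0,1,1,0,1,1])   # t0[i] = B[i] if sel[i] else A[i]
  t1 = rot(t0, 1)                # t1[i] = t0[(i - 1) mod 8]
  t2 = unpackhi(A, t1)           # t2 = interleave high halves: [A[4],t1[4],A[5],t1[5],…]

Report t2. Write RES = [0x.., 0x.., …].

→ t0 |44|9c|6e|7a|31|19|03|75|
→ t1 |75|44|9c|6e|7a|31|19|03|
→ t2 |de|7a|19|31|6a|19|9b|03|

RES = [0xde, 0x7a, 0x19, 0x31, 0x6a, 0x19, 0x9b, 0x03]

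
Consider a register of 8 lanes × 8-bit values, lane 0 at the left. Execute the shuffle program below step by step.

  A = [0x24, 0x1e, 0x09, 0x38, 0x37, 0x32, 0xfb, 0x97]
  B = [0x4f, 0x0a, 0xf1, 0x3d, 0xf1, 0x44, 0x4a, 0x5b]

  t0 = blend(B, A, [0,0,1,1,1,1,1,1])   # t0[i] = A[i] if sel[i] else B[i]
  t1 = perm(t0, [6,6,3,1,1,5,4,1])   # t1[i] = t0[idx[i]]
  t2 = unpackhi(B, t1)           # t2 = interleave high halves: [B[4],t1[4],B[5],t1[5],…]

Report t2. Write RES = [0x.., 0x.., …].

  t0: 4f 0a 09 38 37 32 fb 97
  t1: fb fb 38 0a 0a 32 37 0a
  t2: f1 0a 44 32 4a 37 5b 0a

RES = [0xf1, 0x0a, 0x44, 0x32, 0x4a, 0x37, 0x5b, 0x0a]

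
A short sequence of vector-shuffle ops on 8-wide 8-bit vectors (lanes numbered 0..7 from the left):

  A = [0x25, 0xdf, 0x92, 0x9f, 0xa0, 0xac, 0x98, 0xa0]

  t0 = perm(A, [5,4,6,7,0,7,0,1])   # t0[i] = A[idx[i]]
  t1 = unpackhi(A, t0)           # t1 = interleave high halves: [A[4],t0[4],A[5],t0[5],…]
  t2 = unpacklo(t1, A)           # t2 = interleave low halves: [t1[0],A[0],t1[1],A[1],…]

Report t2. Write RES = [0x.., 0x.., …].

  t0: ac a0 98 a0 25 a0 25 df
  t1: a0 25 ac a0 98 25 a0 df
  t2: a0 25 25 df ac 92 a0 9f

RES = [ 0xa0  0x25  0x25  0xdf  0xac  0x92  0xa0  0x9f ]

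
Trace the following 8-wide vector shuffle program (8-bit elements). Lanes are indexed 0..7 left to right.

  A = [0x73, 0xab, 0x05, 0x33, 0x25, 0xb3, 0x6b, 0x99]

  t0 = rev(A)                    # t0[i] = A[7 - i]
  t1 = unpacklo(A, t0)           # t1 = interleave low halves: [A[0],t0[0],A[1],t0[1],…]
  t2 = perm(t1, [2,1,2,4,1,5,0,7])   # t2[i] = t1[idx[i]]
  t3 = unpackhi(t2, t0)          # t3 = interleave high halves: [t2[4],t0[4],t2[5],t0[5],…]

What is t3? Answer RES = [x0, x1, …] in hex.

→ t0 |99|6b|b3|25|33|05|ab|73|
→ t1 |73|99|ab|6b|05|b3|33|25|
→ t2 |ab|99|ab|05|99|b3|73|25|
→ t3 |99|33|b3|05|73|ab|25|73|

RES = [ 0x99  0x33  0xb3  0x05  0x73  0xab  0x25  0x73 ]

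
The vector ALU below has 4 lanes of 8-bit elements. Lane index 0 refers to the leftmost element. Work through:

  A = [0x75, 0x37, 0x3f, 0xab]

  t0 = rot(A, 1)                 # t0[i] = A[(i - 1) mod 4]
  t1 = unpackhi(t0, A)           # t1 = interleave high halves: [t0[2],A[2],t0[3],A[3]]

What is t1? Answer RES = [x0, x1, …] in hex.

RES = [ 0x37  0x3f  0x3f  0xab ]

→ t0 |ab|75|37|3f|
→ t1 |37|3f|3f|ab|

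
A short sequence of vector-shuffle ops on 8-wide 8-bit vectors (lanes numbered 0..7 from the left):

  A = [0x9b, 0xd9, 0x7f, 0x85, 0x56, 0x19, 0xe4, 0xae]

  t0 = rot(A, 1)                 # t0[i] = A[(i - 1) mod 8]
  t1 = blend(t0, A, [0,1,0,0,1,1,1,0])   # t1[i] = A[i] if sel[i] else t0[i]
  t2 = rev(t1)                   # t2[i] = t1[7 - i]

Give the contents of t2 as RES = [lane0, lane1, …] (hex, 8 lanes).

t0 = [0xae, 0x9b, 0xd9, 0x7f, 0x85, 0x56, 0x19, 0xe4]
t1 = [0xae, 0xd9, 0xd9, 0x7f, 0x56, 0x19, 0xe4, 0xe4]
t2 = [0xe4, 0xe4, 0x19, 0x56, 0x7f, 0xd9, 0xd9, 0xae]

RES = [ 0xe4  0xe4  0x19  0x56  0x7f  0xd9  0xd9  0xae ]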